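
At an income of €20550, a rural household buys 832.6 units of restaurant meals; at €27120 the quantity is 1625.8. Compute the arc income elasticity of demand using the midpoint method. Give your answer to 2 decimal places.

ΔQ = 1625.8 − 832.6 = 793.2; midpoint Q̄ = (832.6 + 1625.8)/2 = 1229.2.
ΔI = 27120 − 20550 = 6570; midpoint Ī = (20550 + 27120)/2 = 23835.
η = (ΔQ/Q̄) ÷ (ΔI/Ī) = (793.2/1229.2) ÷ (6570/23835) = 2.34.

2.34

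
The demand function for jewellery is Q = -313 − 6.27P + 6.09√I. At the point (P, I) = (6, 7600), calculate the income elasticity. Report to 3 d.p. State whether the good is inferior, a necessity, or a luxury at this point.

At P = 6, I = 7600: Q = 180.294.
Holding P constant, ∂Q/∂I = 6.09/(2√I) = 0.0349285.
η_I = (∂Q/∂I)·(I/Q) = 0.0349285 × (7600/180.294) = 1.472.
Since η > 1, this is a luxury.

1.472 (luxury)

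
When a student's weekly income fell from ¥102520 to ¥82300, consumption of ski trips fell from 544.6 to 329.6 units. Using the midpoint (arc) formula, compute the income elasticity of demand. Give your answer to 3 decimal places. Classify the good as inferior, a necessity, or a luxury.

2.248 (luxury)

ΔQ = 329.6 − 544.6 = -215; midpoint Q̄ = (544.6 + 329.6)/2 = 437.1.
ΔI = 82300 − 102520 = -20220; midpoint Ī = (102520 + 82300)/2 = 92410.
η = (ΔQ/Q̄) ÷ (ΔI/Ī) = (-215/437.1) ÷ (-20220/92410) = 2.248.
η > 1 ⇒ luxury.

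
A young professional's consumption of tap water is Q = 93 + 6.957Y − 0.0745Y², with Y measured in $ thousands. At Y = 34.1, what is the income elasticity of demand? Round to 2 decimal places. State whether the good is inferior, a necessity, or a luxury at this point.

0.26 (necessity)

At Y = 34.1: Q = 243.6044.
dQ/dY = 6.957 − 0.149Y = 1.87610.
η = (dQ/dY)·(Y/Q) = 1.87610 × (34.1/243.6044) = 0.26.
0 < η < 1 ⇒ necessity.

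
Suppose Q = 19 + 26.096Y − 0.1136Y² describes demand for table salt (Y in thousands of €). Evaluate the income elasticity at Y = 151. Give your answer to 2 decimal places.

-0.91

At Y = 151: Q = 1369.3024.
dQ/dY = 26.096 − 0.2272Y = -8.21120.
η = (dQ/dY)·(Y/Q) = -8.21120 × (151/1369.3024) = -0.91.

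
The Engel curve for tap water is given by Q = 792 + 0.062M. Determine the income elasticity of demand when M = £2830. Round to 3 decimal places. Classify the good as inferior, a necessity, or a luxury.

At M = 2830: Q = 967.460.
dQ/dM = 0.062.
η = (dQ/dM)·(M/Q) = 0.062 × (2830/967.460) = 0.181.
Since 0 < η < 1, the good is a necessity.

0.181 (necessity)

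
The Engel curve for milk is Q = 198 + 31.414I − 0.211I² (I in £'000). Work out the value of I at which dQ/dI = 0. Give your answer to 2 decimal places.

dQ/dI = 31.414 − 0.422I.
The good is inferior where dQ/dI < 0. Setting dQ/dI = 0 gives I = 31.414 / 0.422 = 74.44.

74.44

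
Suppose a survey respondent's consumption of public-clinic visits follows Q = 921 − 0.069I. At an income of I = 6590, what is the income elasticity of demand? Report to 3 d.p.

At I = 6590: Q = 466.290.
dQ/dI = −0.069.
η = (dQ/dI)·(I/Q) = -0.069 × (6590/466.290) = -0.975.

-0.975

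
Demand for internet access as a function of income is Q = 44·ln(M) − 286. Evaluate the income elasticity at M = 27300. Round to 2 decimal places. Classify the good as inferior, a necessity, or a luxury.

0.27 (necessity)

At M = 27300: Q = 163.444.
dQ/dM = 44/M = 0.00161172 at this income.
η = (dQ/dM)·(M/Q) = 0.00161172 × (27300/163.444) = 0.27.
Since 0 < η < 1, the good is a necessity.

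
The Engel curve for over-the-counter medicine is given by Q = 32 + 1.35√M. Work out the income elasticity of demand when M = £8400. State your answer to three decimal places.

0.397

At M = 8400: Q = 155.730.
dQ/dM = 1.35/(2√M) = 0.00736485 at this income.
η = (dQ/dM)·(M/Q) = 0.00736485 × (8400/155.730) = 0.397.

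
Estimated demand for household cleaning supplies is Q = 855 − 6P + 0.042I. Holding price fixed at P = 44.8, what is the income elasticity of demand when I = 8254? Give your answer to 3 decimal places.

At P = 44.8, I = 8254: Q = 932.868.
Holding P constant, ∂Q/∂I = 0.042.
η_I = (∂Q/∂I)·(I/Q) = 0.042 × (8254/932.868) = 0.372.

0.372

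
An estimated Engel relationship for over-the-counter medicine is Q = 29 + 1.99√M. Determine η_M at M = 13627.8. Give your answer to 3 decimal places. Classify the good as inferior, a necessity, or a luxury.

0.445 (necessity)

At M = 13627.8: Q = 261.309.
dQ/dM = 1.99/(2√M) = 0.00852335 at this income.
η = (dQ/dM)·(M/Q) = 0.00852335 × (13627.8/261.309) = 0.445.
Since 0 < η < 1, the good is a necessity.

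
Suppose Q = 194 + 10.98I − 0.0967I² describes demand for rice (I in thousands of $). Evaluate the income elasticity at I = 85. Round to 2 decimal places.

At I = 85: Q = 428.6425.
dQ/dI = 10.98 − 0.1934I = -5.45900.
η = (dQ/dI)·(I/Q) = -5.45900 × (85/428.6425) = -1.08.

-1.08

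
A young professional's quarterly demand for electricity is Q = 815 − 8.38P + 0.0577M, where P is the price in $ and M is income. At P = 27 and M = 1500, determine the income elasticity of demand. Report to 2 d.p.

At P = 27, M = 1500: Q = 675.290.
Holding P constant, ∂Q/∂M = 0.0577.
η_M = (∂Q/∂M)·(M/Q) = 0.0577 × (1500/675.290) = 0.13.

0.13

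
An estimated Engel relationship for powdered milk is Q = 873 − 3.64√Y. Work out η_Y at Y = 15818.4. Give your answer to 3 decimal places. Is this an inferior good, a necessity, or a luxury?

-0.551 (inferior good)

At Y = 15818.4: Q = 415.193.
dQ/dY = -3.64/(2√Y) = -0.0144707 at this income.
η = (dQ/dY)·(Y/Q) = -0.0144707 × (15818.4/415.193) = -0.551.
Since η < 0, the good is an inferior good.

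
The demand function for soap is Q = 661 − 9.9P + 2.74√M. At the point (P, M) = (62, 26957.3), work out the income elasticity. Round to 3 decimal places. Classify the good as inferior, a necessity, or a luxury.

At P = 62, M = 26957.3: Q = 497.072.
Holding P constant, ∂Q/∂M = 2.74/(2√M) = 0.00834416.
η_M = (∂Q/∂M)·(M/Q) = 0.00834416 × (26957.3/497.072) = 0.453.
Since 0 < η < 1, this is a necessity.

0.453 (necessity)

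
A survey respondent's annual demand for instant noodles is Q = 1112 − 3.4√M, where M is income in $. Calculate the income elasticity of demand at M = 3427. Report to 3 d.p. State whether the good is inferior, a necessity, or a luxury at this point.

-0.109 (inferior good)

At M = 3427: Q = 912.962.
dQ/dM = -3.4/(2√M) = -0.0290397 at this income.
η = (dQ/dM)·(M/Q) = -0.0290397 × (3427/912.962) = -0.109.
Since η < 0, the good is an inferior good.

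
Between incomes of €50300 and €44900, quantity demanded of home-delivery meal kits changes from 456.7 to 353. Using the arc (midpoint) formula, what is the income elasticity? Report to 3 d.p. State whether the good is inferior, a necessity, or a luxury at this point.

ΔQ = 353 − 456.7 = -103.7; midpoint Q̄ = (456.7 + 353)/2 = 404.85.
ΔI = 44900 − 50300 = -5400; midpoint Ī = (50300 + 44900)/2 = 47600.
η = (ΔQ/Q̄) ÷ (ΔI/Ī) = (-103.7/404.85) ÷ (-5400/47600) = 2.258.
η > 1 ⇒ luxury.

2.258 (luxury)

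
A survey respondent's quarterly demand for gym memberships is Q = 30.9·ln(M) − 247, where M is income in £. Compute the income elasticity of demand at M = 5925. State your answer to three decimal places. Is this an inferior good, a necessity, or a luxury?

1.442 (luxury)

At M = 5925: Q = 21.426.
dQ/dM = 30.9/M = 0.00521519 at this income.
η = (dQ/dM)·(M/Q) = 0.00521519 × (5925/21.426) = 1.442.
Since η > 1, the good is a luxury.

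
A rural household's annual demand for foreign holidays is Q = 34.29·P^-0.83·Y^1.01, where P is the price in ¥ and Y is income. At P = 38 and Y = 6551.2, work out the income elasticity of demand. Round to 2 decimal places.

1.01

For a multiplicative demand Q = A·P^α·Y^β, the income elasticity is β everywhere.
Here β = 1.01, so η = 1.01.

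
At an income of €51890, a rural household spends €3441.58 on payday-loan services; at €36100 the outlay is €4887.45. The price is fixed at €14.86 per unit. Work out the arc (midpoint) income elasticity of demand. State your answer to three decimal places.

-0.967

With a constant price, Q₁ = 3441.58/14.86 = 231.600 and Q₂ = 4887.45/14.86 = 328.900 (equivalently, work directly with expenditure since P cancels).
Midpoint %ΔQ = (4887.45 − 3441.58)/4164.51 = 0.34719; midpoint %ΔI = (36100 − 51890)/43995 = -0.35890.
η = 0.34719 / -0.35890 = -0.967.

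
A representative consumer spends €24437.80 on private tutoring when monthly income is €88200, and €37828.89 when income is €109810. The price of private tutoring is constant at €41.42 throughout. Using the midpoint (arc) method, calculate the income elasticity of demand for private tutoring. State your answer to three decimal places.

1.971

With a constant price, Q₁ = 24437.80/41.42 = 590.000 and Q₂ = 37828.89/41.42 = 913.300 (equivalently, work directly with expenditure since P cancels).
Midpoint %ΔQ = (37828.89 − 24437.80)/31133.35 = 0.43012; midpoint %ΔI = (109810 − 88200)/99005 = 0.21827.
η = 0.43012 / 0.21827 = 1.971.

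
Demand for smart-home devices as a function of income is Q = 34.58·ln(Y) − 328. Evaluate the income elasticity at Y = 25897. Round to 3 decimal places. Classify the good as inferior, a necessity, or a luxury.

At Y = 25897: Q = 23.398.
dQ/dY = 34.58/Y = 0.00133529 at this income.
η = (dQ/dY)·(Y/Q) = 0.00133529 × (25897/23.398) = 1.478.
Since η > 1, the good is a luxury.

1.478 (luxury)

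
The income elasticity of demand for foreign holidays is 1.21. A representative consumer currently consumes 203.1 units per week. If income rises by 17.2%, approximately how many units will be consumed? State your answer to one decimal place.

%ΔQ ≈ η × %ΔI = 1.21 × 17.2% = 20.812%.
New Q ≈ 203.1 × (1 + 0.20812) = 245.4.

245.4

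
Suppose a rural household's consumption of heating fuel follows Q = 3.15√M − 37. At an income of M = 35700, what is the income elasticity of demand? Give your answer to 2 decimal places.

0.53

At M = 35700: Q = 558.175.
dQ/dM = 3.15/(2√M) = 0.00833578 at this income.
η = (dQ/dM)·(M/Q) = 0.00833578 × (35700/558.175) = 0.53.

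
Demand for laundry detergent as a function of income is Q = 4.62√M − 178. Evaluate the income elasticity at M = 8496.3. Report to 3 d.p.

At M = 8496.3: Q = 247.850.
dQ/dM = 4.62/(2√M) = 0.0250609 at this income.
η = (dQ/dM)·(M/Q) = 0.0250609 × (8496.3/247.850) = 0.859.

0.859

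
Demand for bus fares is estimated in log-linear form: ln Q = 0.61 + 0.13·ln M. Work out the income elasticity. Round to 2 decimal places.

0.13

In a log-linear demand, the coefficient on ln M is the income elasticity.
So η = 0.13.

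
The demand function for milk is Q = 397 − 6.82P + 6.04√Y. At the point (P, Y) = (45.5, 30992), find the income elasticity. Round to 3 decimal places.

At P = 45.5, Y = 30992: Q = 1150.005.
Holding P constant, ∂Q/∂Y = 6.04/(2√Y) = 0.0171547.
η_Y = (∂Q/∂Y)·(Y/Q) = 0.0171547 × (30992/1150.005) = 0.462.

0.462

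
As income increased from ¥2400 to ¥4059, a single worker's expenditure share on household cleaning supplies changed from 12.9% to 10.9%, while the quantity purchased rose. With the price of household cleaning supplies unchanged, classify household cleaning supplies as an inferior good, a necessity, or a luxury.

Quantity rises but the budget share falls as income rises, so 0 < η < 1.

necessity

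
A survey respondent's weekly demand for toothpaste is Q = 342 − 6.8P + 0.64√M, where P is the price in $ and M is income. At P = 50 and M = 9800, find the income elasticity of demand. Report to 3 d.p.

At P = 50, M = 9800: Q = 65.357.
Holding P constant, ∂Q/∂M = 0.64/(2√M) = 0.00323249.
η_M = (∂Q/∂M)·(M/Q) = 0.00323249 × (9800/65.357) = 0.485.

0.485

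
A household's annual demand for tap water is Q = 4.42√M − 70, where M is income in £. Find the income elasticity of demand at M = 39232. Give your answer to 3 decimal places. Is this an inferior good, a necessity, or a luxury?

0.543 (necessity)

At M = 39232: Q = 805.472.
dQ/dM = 4.42/(2√M) = 0.0111576 at this income.
η = (dQ/dM)·(M/Q) = 0.0111576 × (39232/805.472) = 0.543.
Since 0 < η < 1, the good is a necessity.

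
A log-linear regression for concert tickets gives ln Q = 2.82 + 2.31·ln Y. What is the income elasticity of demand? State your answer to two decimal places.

In a log-linear demand, the coefficient on ln Y is the income elasticity.
So η = 2.31.

2.31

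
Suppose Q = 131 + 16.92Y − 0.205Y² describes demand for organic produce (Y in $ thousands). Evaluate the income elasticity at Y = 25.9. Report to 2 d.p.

At Y = 25.9: Q = 431.7120.
dQ/dY = 16.92 − 0.41Y = 6.30100.
η = (dQ/dY)·(Y/Q) = 6.30100 × (25.9/431.7120) = 0.38.

0.38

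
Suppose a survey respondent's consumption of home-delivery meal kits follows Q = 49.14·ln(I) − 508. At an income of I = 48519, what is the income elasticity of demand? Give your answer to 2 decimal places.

At I = 48519: Q = 22.206.
dQ/dI = 49.14/I = 0.0010128 at this income.
η = (dQ/dI)·(I/Q) = 0.0010128 × (48519/22.206) = 2.21.

2.21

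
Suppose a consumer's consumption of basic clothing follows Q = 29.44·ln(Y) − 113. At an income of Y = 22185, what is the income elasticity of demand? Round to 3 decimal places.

At Y = 22185: Q = 181.611.
dQ/dY = 29.44/Y = 0.00132702 at this income.
η = (dQ/dY)·(Y/Q) = 0.00132702 × (22185/181.611) = 0.162.

0.162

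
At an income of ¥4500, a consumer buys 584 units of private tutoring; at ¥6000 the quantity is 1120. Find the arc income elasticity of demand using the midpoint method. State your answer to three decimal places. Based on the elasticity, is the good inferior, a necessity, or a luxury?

2.202 (luxury)

ΔQ = 1120 − 584 = 536; midpoint Q̄ = (584 + 1120)/2 = 852.
ΔI = 6000 − 4500 = 1500; midpoint Ī = (4500 + 6000)/2 = 5250.
η = (ΔQ/Q̄) ÷ (ΔI/Ī) = (536/852) ÷ (1500/5250) = 2.202.
η > 1 ⇒ luxury.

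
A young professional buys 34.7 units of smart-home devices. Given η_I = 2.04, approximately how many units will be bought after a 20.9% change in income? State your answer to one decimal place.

49.5

%ΔQ ≈ η × %ΔI = 2.04 × 20.9% = 42.636%.
New Q ≈ 34.7 × (1 + 0.42636) = 49.5.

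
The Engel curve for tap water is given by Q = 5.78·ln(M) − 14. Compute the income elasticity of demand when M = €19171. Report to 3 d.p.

0.134

At M = 19171: Q = 42.997.
dQ/dM = 5.78/M = 0.000301497 at this income.
η = (dQ/dM)·(M/Q) = 0.000301497 × (19171/42.997) = 0.134.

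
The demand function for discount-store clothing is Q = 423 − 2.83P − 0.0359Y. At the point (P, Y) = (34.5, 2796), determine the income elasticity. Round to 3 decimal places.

At P = 34.5, Y = 2796: Q = 224.989.
Holding P constant, ∂Q/∂Y = −0.0359.
η_Y = (∂Q/∂Y)·(Y/Q) = -0.0359 × (2796/224.989) = -0.446.

-0.446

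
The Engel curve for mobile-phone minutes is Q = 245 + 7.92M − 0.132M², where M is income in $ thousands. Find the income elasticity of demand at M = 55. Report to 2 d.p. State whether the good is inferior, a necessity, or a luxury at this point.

-1.29 (inferior good)

At M = 55: Q = 281.3000.
dQ/dM = 7.92 − 0.264M = -6.60000.
η = (dQ/dM)·(M/Q) = -6.60000 × (55/281.3000) = -1.29.
η < 0 ⇒ inferior good.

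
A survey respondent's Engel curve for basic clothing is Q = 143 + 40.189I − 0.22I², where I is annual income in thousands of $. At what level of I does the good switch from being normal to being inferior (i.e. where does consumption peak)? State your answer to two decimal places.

91.34

dQ/dI = 40.189 − 0.44I.
The good is inferior where dQ/dI < 0. Setting dQ/dI = 0 gives I = 40.189 / 0.44 = 91.34.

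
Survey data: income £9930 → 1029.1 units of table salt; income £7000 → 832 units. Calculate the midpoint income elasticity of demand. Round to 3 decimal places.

ΔQ = 832 − 1029.1 = -197.1; midpoint Q̄ = (1029.1 + 832)/2 = 930.55.
ΔI = 7000 − 9930 = -2930; midpoint Ī = (9930 + 7000)/2 = 8465.
η = (ΔQ/Q̄) ÷ (ΔI/Ī) = (-197.1/930.55) ÷ (-2930/8465) = 0.612.

0.612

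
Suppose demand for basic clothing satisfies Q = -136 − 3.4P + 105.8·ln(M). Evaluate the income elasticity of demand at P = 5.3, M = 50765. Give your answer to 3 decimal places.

0.107

At P = 5.3, M = 50765: Q = 992.319.
Holding P constant, ∂Q/∂M = 105.8/M = 0.00208411.
η_M = (∂Q/∂M)·(M/Q) = 0.00208411 × (50765/992.319) = 0.107.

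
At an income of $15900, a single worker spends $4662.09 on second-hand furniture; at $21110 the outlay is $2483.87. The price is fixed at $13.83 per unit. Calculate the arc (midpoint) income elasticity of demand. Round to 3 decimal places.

With a constant price, Q₁ = 4662.09/13.83 = 337.100 and Q₂ = 2483.87/13.83 = 179.600 (equivalently, work directly with expenditure since P cancels).
Midpoint %ΔQ = (2483.87 − 4662.09)/3572.98 = -0.60964; midpoint %ΔI = (21110 − 15900)/18505 = 0.28155.
η = -0.60964 / 0.28155 = -2.165.

-2.165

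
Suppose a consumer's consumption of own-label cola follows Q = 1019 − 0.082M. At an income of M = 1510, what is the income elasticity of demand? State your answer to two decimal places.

-0.14

At M = 1510: Q = 895.180.
dQ/dM = −0.082.
η = (dQ/dM)·(M/Q) = -0.082 × (1510/895.180) = -0.14.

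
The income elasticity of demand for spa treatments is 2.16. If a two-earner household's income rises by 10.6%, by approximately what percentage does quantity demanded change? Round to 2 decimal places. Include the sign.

22.90%

%ΔQ ≈ η × %ΔI = 2.16 × 10.6% = 22.90%.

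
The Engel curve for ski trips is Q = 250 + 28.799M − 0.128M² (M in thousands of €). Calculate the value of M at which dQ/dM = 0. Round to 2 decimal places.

112.50

dQ/dM = 28.799 − 0.256M.
The good is inferior where dQ/dM < 0. Setting dQ/dM = 0 gives M = 28.799 / 0.256 = 112.50.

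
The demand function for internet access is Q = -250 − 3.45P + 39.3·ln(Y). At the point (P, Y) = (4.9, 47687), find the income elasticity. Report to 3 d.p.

At P = 4.9, Y = 47687: Q = 156.451.
Holding P constant, ∂Q/∂Y = 39.3/Y = 0.000824124.
η_Y = (∂Q/∂Y)·(Y/Q) = 0.000824124 × (47687/156.451) = 0.251.

0.251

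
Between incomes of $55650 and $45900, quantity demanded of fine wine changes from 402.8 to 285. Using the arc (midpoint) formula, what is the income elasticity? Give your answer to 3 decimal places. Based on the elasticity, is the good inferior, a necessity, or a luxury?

1.784 (luxury)

ΔQ = 285 − 402.8 = -117.8; midpoint Q̄ = (402.8 + 285)/2 = 343.9.
ΔI = 45900 − 55650 = -9750; midpoint Ī = (55650 + 45900)/2 = 50775.
η = (ΔQ/Q̄) ÷ (ΔI/Ī) = (-117.8/343.9) ÷ (-9750/50775) = 1.784.
η > 1 ⇒ luxury.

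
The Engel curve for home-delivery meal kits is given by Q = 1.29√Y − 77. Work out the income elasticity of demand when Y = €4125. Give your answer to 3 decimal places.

At Y = 4125: Q = 5.852.
dQ/dY = 1.29/(2√Y) = 0.0100426 at this income.
η = (dQ/dY)·(Y/Q) = 0.0100426 × (4125/5.852) = 7.079.

7.079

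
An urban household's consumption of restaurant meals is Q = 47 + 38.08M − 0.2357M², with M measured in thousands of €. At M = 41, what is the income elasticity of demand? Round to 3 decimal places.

0.634

At M = 41: Q = 1212.0683.
dQ/dM = 38.08 − 0.4714M = 18.75260.
η = (dQ/dM)·(M/Q) = 18.75260 × (41/1212.0683) = 0.634.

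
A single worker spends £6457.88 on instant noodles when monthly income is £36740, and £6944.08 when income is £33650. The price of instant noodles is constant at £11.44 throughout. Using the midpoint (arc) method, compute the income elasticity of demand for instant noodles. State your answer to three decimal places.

With a constant price, Q₁ = 6457.88/11.44 = 564.500 and Q₂ = 6944.08/11.44 = 607.000 (equivalently, work directly with expenditure since P cancels).
Midpoint %ΔQ = (6944.08 − 6457.88)/6700.98 = 0.07256; midpoint %ΔI = (33650 − 36740)/35195 = -0.08780.
η = 0.07256 / -0.08780 = -0.826.

-0.826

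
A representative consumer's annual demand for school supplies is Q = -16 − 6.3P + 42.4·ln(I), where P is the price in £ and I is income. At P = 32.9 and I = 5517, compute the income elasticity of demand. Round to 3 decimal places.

0.299

At P = 32.9, I = 5517: Q = 142.031.
Holding P constant, ∂Q/∂I = 42.4/I = 0.00768534.
η_I = (∂Q/∂I)·(I/Q) = 0.00768534 × (5517/142.031) = 0.299.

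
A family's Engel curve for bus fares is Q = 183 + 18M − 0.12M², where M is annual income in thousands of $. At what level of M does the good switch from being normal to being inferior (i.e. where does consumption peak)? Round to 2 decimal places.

dQ/dM = 18 − 0.24M.
The good is inferior where dQ/dM < 0. Setting dQ/dM = 0 gives M = 18 / 0.24 = 75.00.

75.00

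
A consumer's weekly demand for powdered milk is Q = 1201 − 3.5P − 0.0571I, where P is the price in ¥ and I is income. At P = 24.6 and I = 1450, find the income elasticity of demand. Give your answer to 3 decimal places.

At P = 24.6, I = 1450: Q = 1032.105.
Holding P constant, ∂Q/∂I = −0.0571.
η_I = (∂Q/∂I)·(I/Q) = -0.0571 × (1450/1032.105) = -0.080.

-0.080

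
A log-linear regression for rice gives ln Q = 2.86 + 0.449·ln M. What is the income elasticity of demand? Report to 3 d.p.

0.449

In a log-linear demand, the coefficient on ln M is the income elasticity.
So η = 0.449.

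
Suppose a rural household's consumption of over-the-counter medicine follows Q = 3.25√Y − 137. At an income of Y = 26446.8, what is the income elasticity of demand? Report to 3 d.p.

0.675

At Y = 26446.8: Q = 391.530.
dQ/dY = 3.25/(2√Y) = 0.00999233 at this income.
η = (dQ/dY)·(Y/Q) = 0.00999233 × (26446.8/391.530) = 0.675.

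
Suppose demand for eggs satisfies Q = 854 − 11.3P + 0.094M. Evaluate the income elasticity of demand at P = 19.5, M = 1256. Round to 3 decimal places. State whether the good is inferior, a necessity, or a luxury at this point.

At P = 19.5, M = 1256: Q = 751.714.
Holding P constant, ∂Q/∂M = 0.094.
η_M = (∂Q/∂M)·(M/Q) = 0.094 × (1256/751.714) = 0.157.
Since 0 < η < 1, this is a necessity.

0.157 (necessity)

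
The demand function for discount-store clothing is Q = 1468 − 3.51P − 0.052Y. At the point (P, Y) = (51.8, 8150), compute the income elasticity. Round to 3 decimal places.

-0.491

At P = 51.8, Y = 8150: Q = 862.382.
Holding P constant, ∂Q/∂Y = −0.052.
η_Y = (∂Q/∂Y)·(Y/Q) = -0.052 × (8150/862.382) = -0.491.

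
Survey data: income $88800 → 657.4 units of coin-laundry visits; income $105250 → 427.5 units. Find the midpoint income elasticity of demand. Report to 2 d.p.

ΔQ = 427.5 − 657.4 = -229.9; midpoint Q̄ = (657.4 + 427.5)/2 = 542.45.
ΔI = 105250 − 88800 = 16450; midpoint Ī = (88800 + 105250)/2 = 97025.
η = (ΔQ/Q̄) ÷ (ΔI/Ī) = (-229.9/542.45) ÷ (16450/97025) = -2.50.

-2.50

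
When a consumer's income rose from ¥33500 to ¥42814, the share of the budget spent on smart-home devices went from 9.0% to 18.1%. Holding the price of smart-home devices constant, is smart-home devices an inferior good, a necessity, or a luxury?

The budget share rises as income rises, so η > 1.

luxury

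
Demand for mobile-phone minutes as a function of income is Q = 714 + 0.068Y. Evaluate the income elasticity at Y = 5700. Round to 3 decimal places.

0.352

At Y = 5700: Q = 1101.600.
dQ/dY = 0.068.
η = (dQ/dY)·(Y/Q) = 0.068 × (5700/1101.600) = 0.352.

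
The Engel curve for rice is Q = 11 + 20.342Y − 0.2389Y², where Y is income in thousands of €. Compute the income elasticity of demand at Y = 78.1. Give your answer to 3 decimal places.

-9.302

At Y = 78.1: Q = 142.5134.
dQ/dY = 20.342 − 0.4778Y = -16.97418.
η = (dQ/dY)·(Y/Q) = -16.97418 × (78.1/142.5134) = -9.302.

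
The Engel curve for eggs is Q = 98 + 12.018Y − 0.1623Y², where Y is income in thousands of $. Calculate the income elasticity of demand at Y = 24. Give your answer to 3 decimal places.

At Y = 24: Q = 292.9472.
dQ/dY = 12.018 − 0.3246Y = 4.22760.
η = (dQ/dY)·(Y/Q) = 4.22760 × (24/292.9472) = 0.346.

0.346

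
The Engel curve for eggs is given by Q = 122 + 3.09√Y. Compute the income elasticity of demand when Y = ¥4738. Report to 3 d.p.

0.318

At Y = 4738: Q = 334.694.
dQ/dY = 3.09/(2√Y) = 0.0224456 at this income.
η = (dQ/dY)·(Y/Q) = 0.0224456 × (4738/334.694) = 0.318.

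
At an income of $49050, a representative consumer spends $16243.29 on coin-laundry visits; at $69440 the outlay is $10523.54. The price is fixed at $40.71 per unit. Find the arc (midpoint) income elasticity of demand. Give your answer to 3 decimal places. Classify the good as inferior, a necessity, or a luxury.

With a constant price, Q₁ = 16243.29/40.71 = 399.000 and Q₂ = 10523.54/40.71 = 258.500 (equivalently, work directly with expenditure since P cancels).
Midpoint %ΔQ = (10523.54 − 16243.29)/13383.42 = -0.42738; midpoint %ΔI = (69440 − 49050)/59245 = 0.34416.
η = -0.42738 / 0.34416 = -1.242.
η < 0 ⇒ inferior good.

-1.242 (inferior good)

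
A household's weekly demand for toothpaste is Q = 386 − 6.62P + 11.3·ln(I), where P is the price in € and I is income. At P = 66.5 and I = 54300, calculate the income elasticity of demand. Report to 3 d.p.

0.164

At P = 66.5, I = 54300: Q = 68.966.
Holding P constant, ∂Q/∂I = 11.3/I = 0.000208103.
η_I = (∂Q/∂I)·(I/Q) = 0.000208103 × (54300/68.966) = 0.164.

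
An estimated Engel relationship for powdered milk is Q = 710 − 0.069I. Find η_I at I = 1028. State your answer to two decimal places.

At I = 1028: Q = 639.068.
dQ/dI = −0.069.
η = (dQ/dI)·(I/Q) = -0.069 × (1028/639.068) = -0.11.

-0.11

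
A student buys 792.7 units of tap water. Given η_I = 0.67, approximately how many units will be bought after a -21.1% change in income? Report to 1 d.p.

%ΔQ ≈ η × %ΔI = 0.67 × (-21.1%) = -14.137%.
New Q ≈ 792.7 × (1 − 0.14137) = 680.6.

680.6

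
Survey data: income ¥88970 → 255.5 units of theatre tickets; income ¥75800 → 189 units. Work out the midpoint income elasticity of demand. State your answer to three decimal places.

1.872

ΔQ = 189 − 255.5 = -66.5; midpoint Q̄ = (255.5 + 189)/2 = 222.25.
ΔI = 75800 − 88970 = -13170; midpoint Ī = (88970 + 75800)/2 = 82385.
η = (ΔQ/Q̄) ÷ (ΔI/Ī) = (-66.5/222.25) ÷ (-13170/82385) = 1.872.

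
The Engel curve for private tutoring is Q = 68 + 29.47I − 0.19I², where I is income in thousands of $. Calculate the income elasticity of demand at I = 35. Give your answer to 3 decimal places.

0.653

At I = 35: Q = 866.7000.
dQ/dI = 29.47 − 0.38I = 16.17000.
η = (dQ/dI)·(I/Q) = 16.17000 × (35/866.7000) = 0.653.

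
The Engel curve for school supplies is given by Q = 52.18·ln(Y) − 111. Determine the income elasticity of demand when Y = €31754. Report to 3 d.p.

0.121

At Y = 31754: Q = 429.886.
dQ/dY = 52.18/Y = 0.00164326 at this income.
η = (dQ/dY)·(Y/Q) = 0.00164326 × (31754/429.886) = 0.121.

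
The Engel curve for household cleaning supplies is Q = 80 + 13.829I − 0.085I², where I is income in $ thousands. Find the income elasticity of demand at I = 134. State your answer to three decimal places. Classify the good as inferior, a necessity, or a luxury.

-2.948 (inferior good)

At I = 134: Q = 406.8260.
dQ/dI = 13.829 − 0.17I = -8.95100.
η = (dQ/dI)·(I/Q) = -8.95100 × (134/406.8260) = -2.948.
η < 0 ⇒ inferior good.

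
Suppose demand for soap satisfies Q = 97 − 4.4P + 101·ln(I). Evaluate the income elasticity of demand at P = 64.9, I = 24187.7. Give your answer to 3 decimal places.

0.122

At P = 64.9, I = 24187.7: Q = 830.894.
Holding P constant, ∂Q/∂I = 101/I = 0.00417568.
η_I = (∂Q/∂I)·(I/Q) = 0.00417568 × (24187.7/830.894) = 0.122.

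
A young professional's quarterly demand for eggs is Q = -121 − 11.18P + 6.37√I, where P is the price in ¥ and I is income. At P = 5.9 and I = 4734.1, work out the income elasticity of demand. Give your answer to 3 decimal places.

At P = 5.9, I = 4734.1: Q = 251.325.
Holding P constant, ∂Q/∂I = 6.37/(2√I) = 0.0462904.
η_I = (∂Q/∂I)·(I/Q) = 0.0462904 × (4734.1/251.325) = 0.872.

0.872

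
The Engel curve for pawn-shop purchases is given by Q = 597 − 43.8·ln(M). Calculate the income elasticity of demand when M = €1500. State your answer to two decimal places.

At M = 1500: Q = 276.681.
dQ/dM = -43.8/M = -0.0292 at this income.
η = (dQ/dM)·(M/Q) = -0.0292 × (1500/276.681) = -0.16.

-0.16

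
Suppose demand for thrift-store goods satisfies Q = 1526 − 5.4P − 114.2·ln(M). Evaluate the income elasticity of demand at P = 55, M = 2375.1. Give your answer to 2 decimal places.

At P = 55, M = 2375.1: Q = 341.347.
Holding P constant, ∂Q/∂M = -114.2/M = -0.0480822.
η_M = (∂Q/∂M)·(M/Q) = -0.0480822 × (2375.1/341.347) = -0.33.

-0.33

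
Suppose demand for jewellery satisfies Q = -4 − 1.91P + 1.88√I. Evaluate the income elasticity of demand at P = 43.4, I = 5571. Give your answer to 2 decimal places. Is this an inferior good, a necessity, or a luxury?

At P = 43.4, I = 5571: Q = 53.428.
Holding P constant, ∂Q/∂I = 1.88/(2√I) = 0.0125939.
η_I = (∂Q/∂I)·(I/Q) = 0.0125939 × (5571/53.428) = 1.31.
Since η > 1, this is a luxury.

1.31 (luxury)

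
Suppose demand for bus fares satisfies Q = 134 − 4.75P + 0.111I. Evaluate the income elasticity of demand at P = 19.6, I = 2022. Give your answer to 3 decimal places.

0.846

At P = 19.6, I = 2022: Q = 265.342.
Holding P constant, ∂Q/∂I = 0.111.
η_I = (∂Q/∂I)·(I/Q) = 0.111 × (2022/265.342) = 0.846.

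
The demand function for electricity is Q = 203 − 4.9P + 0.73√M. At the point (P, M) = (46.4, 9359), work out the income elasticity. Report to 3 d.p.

At P = 46.4, M = 9359: Q = 46.262.
Holding P constant, ∂Q/∂M = 0.73/(2√M) = 0.00377292.
η_M = (∂Q/∂M)·(M/Q) = 0.00377292 × (9359/46.262) = 0.763.

0.763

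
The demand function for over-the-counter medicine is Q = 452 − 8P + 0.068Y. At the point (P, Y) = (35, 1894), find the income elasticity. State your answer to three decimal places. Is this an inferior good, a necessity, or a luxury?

At P = 35, Y = 1894: Q = 300.792.
Holding P constant, ∂Q/∂Y = 0.068.
η_Y = (∂Q/∂Y)·(Y/Q) = 0.068 × (1894/300.792) = 0.428.
Since 0 < η < 1, this is a necessity.

0.428 (necessity)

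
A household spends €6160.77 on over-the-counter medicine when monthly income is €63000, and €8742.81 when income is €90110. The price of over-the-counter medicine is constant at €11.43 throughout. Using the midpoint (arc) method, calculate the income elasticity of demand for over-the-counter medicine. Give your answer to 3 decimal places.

0.978

With a constant price, Q₁ = 6160.77/11.43 = 539.000 and Q₂ = 8742.81/11.43 = 764.900 (equivalently, work directly with expenditure since P cancels).
Midpoint %ΔQ = (8742.81 − 6160.77)/7451.79 = 0.34650; midpoint %ΔI = (90110 − 63000)/76555 = 0.35412.
η = 0.34650 / 0.35412 = 0.978.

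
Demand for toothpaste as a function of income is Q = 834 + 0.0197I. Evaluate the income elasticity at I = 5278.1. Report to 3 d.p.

At I = 5278.1: Q = 937.979.
dQ/dI = 0.0197.
η = (dQ/dI)·(I/Q) = 0.0197 × (5278.1/937.979) = 0.111.

0.111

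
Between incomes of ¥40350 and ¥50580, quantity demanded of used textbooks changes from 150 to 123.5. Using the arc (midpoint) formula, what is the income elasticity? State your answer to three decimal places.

ΔQ = 123.5 − 150 = -26.5; midpoint Q̄ = (150 + 123.5)/2 = 136.75.
ΔI = 50580 − 40350 = 10230; midpoint Ī = (40350 + 50580)/2 = 45465.
η = (ΔQ/Q̄) ÷ (ΔI/Ī) = (-26.5/136.75) ÷ (10230/45465) = -0.861.

-0.861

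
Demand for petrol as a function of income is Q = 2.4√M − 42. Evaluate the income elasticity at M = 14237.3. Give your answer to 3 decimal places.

At M = 14237.3: Q = 244.368.
dQ/dM = 2.4/(2√M) = 0.010057 at this income.
η = (dQ/dM)·(M/Q) = 0.010057 × (14237.3/244.368) = 0.586.

0.586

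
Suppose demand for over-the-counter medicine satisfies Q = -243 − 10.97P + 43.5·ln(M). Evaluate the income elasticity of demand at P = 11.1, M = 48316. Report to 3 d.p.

0.417

At P = 11.1, M = 48316: Q = 104.403.
Holding P constant, ∂Q/∂M = 43.5/M = 0.000900323.
η_M = (∂Q/∂M)·(M/Q) = 0.000900323 × (48316/104.403) = 0.417.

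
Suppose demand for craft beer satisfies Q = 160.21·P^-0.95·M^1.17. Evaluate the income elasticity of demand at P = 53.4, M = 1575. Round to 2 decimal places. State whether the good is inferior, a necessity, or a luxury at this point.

For a multiplicative demand Q = A·P^α·M^β, the income elasticity is β everywhere.
Here β = 1.17, so η = 1.17.
Since η > 1, this is a luxury.

1.17 (luxury)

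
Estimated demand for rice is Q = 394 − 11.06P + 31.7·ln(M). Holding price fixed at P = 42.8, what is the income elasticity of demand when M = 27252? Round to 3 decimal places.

0.130

At P = 42.8, M = 27252: Q = 244.380.
Holding P constant, ∂Q/∂M = 31.7/M = 0.00116322.
η_M = (∂Q/∂M)·(M/Q) = 0.00116322 × (27252/244.380) = 0.130.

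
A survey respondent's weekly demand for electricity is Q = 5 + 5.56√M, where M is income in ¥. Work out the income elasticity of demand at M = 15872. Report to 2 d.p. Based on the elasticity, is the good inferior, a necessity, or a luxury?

0.50 (necessity)

At M = 15872: Q = 705.472.
dQ/dM = 5.56/(2√M) = 0.0220663 at this income.
η = (dQ/dM)·(M/Q) = 0.0220663 × (15872/705.472) = 0.50.
Since 0 < η < 1, the good is a necessity.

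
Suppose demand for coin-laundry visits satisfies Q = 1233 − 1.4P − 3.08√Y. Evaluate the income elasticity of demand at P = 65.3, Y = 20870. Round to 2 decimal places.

At P = 65.3, Y = 20870: Q = 696.629.
Holding P constant, ∂Q/∂Y = -3.08/(2√Y) = -0.0106601.
η_Y = (∂Q/∂Y)·(Y/Q) = -0.0106601 × (20870/696.629) = -0.32.

-0.32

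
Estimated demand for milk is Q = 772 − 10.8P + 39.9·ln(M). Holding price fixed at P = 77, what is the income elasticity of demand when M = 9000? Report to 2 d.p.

0.13

At P = 77, M = 9000: Q = 303.689.
Holding P constant, ∂Q/∂M = 39.9/M = 0.00443333.
η_M = (∂Q/∂M)·(M/Q) = 0.00443333 × (9000/303.689) = 0.13.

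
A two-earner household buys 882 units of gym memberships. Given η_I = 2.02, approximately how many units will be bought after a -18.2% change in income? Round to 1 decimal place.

557.7

%ΔQ ≈ η × %ΔI = 2.02 × (-18.2%) = -36.764%.
New Q ≈ 882 × (1 − 0.36764) = 557.7.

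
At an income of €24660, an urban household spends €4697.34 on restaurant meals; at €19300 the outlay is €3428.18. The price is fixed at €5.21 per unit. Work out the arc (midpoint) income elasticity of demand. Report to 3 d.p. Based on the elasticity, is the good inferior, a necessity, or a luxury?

1.281 (luxury)

With a constant price, Q₁ = 4697.34/5.21 = 901.601 and Q₂ = 3428.18/5.21 = 658.000 (equivalently, work directly with expenditure since P cancels).
Midpoint %ΔQ = (3428.18 − 4697.34)/4062.76 = -0.31239; midpoint %ΔI = (19300 − 24660)/21980 = -0.24386.
η = -0.31239 / -0.24386 = 1.281.
η > 1 ⇒ luxury.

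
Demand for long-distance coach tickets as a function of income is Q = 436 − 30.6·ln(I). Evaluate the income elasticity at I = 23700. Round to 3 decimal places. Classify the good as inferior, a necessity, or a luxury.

-0.240 (inferior good)

At I = 23700: Q = 127.759.
dQ/dI = -30.6/I = -0.00129114 at this income.
η = (dQ/dI)·(I/Q) = -0.00129114 × (23700/127.759) = -0.240.
Since η < 0, the good is an inferior good.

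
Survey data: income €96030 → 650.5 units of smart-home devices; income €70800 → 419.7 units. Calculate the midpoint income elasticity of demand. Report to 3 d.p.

ΔQ = 419.7 − 650.5 = -230.8; midpoint Q̄ = (650.5 + 419.7)/2 = 535.1.
ΔI = 70800 − 96030 = -25230; midpoint Ī = (96030 + 70800)/2 = 83415.
η = (ΔQ/Q̄) ÷ (ΔI/Ī) = (-230.8/535.1) ÷ (-25230/83415) = 1.426.

1.426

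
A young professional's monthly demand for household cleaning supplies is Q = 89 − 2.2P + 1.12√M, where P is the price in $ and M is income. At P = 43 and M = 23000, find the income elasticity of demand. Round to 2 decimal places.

0.52

At P = 43, M = 23000: Q = 164.256.
Holding P constant, ∂Q/∂M = 1.12/(2√M) = 0.00369253.
η_M = (∂Q/∂M)·(M/Q) = 0.00369253 × (23000/164.256) = 0.52.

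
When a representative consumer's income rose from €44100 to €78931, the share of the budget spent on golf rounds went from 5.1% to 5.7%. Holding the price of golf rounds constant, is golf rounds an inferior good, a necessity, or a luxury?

The budget share rises as income rises, so η > 1.

luxury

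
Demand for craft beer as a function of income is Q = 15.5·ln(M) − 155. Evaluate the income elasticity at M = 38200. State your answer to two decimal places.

At M = 38200: Q = 8.534.
dQ/dM = 15.5/M = 0.000405759 at this income.
η = (dQ/dM)·(M/Q) = 0.000405759 × (38200/8.534) = 1.82.

1.82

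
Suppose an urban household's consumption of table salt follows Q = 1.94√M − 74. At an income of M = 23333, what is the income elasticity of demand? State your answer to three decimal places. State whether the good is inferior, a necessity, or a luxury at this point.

At M = 23333: Q = 222.338.
dQ/dM = 1.94/(2√M) = 0.00635019 at this income.
η = (dQ/dM)·(M/Q) = 0.00635019 × (23333/222.338) = 0.666.
Since 0 < η < 1, the good is a necessity.

0.666 (necessity)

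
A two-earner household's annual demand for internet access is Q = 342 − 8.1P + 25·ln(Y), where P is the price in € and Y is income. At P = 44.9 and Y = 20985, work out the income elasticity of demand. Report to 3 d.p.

At P = 44.9, Y = 20985: Q = 227.099.
Holding P constant, ∂Q/∂Y = 25/Y = 0.00119133.
η_Y = (∂Q/∂Y)·(Y/Q) = 0.00119133 × (20985/227.099) = 0.110.

0.110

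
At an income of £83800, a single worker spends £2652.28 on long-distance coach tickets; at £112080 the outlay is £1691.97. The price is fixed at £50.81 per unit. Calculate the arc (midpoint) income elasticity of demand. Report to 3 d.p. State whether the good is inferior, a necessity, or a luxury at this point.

With a constant price, Q₁ = 2652.28/50.81 = 52.200 and Q₂ = 1691.97/50.81 = 33.300 (equivalently, work directly with expenditure since P cancels).
Midpoint %ΔQ = (1691.97 − 2652.28)/2172.13 = -0.44211; midpoint %ΔI = (112080 − 83800)/97940 = 0.28875.
η = -0.44211 / 0.28875 = -1.531.
η < 0 ⇒ inferior good.

-1.531 (inferior good)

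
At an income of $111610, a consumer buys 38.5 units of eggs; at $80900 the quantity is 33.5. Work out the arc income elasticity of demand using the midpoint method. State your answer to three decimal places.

ΔQ = 33.5 − 38.5 = -5; midpoint Q̄ = (38.5 + 33.5)/2 = 36.
ΔI = 80900 − 111610 = -30710; midpoint Ī = (111610 + 80900)/2 = 96255.
η = (ΔQ/Q̄) ÷ (ΔI/Ī) = (-5/36) ÷ (-30710/96255) = 0.435.

0.435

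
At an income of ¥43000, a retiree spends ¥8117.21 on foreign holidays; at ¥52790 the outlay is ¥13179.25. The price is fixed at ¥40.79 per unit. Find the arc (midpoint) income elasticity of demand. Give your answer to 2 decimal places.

With a constant price, Q₁ = 8117.21/40.79 = 199.000 and Q₂ = 13179.25/40.79 = 323.100 (equivalently, work directly with expenditure since P cancels).
Midpoint %ΔQ = (13179.25 − 8117.21)/10648.23 = 0.47539; midpoint %ΔI = (52790 − 43000)/47895 = 0.20441.
η = 0.47539 / 0.20441 = 2.33.

2.33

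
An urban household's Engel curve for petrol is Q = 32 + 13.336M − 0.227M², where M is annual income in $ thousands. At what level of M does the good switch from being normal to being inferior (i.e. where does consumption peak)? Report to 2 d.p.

29.37

dQ/dM = 13.336 − 0.454M.
The good is inferior where dQ/dM < 0. Setting dQ/dM = 0 gives M = 13.336 / 0.454 = 29.37.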